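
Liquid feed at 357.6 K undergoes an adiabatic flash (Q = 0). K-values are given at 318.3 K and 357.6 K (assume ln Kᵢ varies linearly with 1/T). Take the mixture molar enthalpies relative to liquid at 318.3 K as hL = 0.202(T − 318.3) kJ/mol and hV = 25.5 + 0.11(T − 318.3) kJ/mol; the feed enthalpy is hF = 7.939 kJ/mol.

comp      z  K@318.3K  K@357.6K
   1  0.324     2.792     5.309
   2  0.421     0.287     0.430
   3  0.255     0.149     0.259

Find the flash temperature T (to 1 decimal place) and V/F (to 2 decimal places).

T = 334.0 K, V/F = 0.20

Adiabatic flash: solve Rachford–Rice at each trial T, then check hF = ψ·hV(T) + (1−ψ)·hL(T).
  T = 318.3 K: K = (2.792, 0.287, 0.149), RR gives ψ = 0.046, H_out = 1.177 kJ/mol
  T = 357.6 K: K = (5.309, 0.430, 0.259), RR gives ψ = 0.351, H_out = 15.625 kJ/mol
  T = 338.0 K: K = (3.926, 0.356, 0.200), RR gives ψ = 0.229, H_out = 9.397 kJ/mol
  T = 328.1 K: K = (3.325, 0.320, 0.173), RR gives ψ = 0.149, H_out = 5.655 kJ/mol
  T = 333.1 K: K = (3.620, 0.338, 0.186), RR gives ψ = 0.192, H_out = 7.618 kJ/mol
  T = 335.6 K: K = (3.774, 0.347, 0.193), RR gives ψ = 0.211, H_out = 8.541 kJ/mol
  T = 334.4 K: K = (3.700, 0.343, 0.190), RR gives ψ = 0.202, H_out = 8.102 kJ/mol
Linear interpolation between T = 333.1 (H_out = 7.618) and T = 334.4 (H_out = 8.102) on hF = 7.939 gives T ≈ 334.0 K, at which ψ = 0.20.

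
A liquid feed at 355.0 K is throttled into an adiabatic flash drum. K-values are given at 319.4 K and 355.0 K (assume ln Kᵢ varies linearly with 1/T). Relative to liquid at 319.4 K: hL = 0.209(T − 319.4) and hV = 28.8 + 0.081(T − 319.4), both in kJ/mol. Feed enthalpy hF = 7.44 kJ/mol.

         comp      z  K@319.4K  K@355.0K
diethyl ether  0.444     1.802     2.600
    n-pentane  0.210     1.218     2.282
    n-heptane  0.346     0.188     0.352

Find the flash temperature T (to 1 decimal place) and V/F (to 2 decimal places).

T = 320.5 K, V/F = 0.25

Adiabatic flash: solve Rachford–Rice at each trial T, then check hF = ψ·hV(T) + (1−ψ)·hL(T).
  T = 319.4 K: K = (1.802, 1.218, 0.188), RR gives ψ = 0.228, H_out = 6.560 kJ/mol
  T = 355.0 K: K = (2.600, 2.282, 0.352), RR gives ψ = 0.777, H_out = 26.277 kJ/mol
  T = 337.2 K: K = (2.186, 1.695, 0.262), RR gives ψ = 0.543, H_out = 18.110 kJ/mol
  T = 328.3 K: K = (1.990, 1.443, 0.223), RR gives ψ = 0.405, H_out = 13.068 kJ/mol
  T = 323.9 K: K = (1.896, 1.329, 0.205), RR gives ψ = 0.324, H_out = 10.094 kJ/mol
  T = 321.6 K: K = (1.848, 1.271, 0.196), RR gives ψ = 0.277, H_out = 8.360 kJ/mol
Linear interpolation between T = 319.4 (H_out = 6.560) and T = 321.6 (H_out = 8.360) on hF = 7.44 gives T ≈ 320.5 K, at which ψ = 0.25.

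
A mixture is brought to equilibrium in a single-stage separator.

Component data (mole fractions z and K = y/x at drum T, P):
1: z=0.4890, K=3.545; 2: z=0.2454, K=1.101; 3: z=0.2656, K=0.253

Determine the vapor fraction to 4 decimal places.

Newton iteration, ψ⁰ = 0.5:
  ψ = 0.5000: g = 0.25455, g' = -0.9932 → ψ = 0.7563
  ψ = 0.7563: g = -0.00752, g' = -1.1555 → ψ = 0.7498
Converged at ψ = 0.7498.

ψ = 0.7498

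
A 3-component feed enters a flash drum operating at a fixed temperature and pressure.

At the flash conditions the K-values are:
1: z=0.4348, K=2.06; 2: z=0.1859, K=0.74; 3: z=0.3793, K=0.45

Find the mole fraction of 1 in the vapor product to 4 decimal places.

y_1 = 0.6266

Material balance + equilibrium reduce to Σ zᵢ(Kᵢ−1)/(1+V/F(Kᵢ−1)) = 0.
Feasibility: ΣzᵢKᵢ = 1.2039, Σzᵢ/Kᵢ = 1.3052 — both > 1, two phases present.
Newton–Raphson from V/F = 0.62:
  V/F = 0.6200: g = -0.09607, g' = -0.4600 → V/F = 0.4111
  V/F = 0.4111: g = -0.00269, g' = -0.4443 → V/F = 0.4051
Converged at V/F = 0.4051.
Compositions from xᵢ = zᵢ/(1+V/F(Kᵢ−1)), yᵢ = Kᵢxᵢ:
  1: x = 0.3042, y = 0.6266
  2: x = 0.2078, y = 0.1538
  3: x = 0.4880, y = 0.2196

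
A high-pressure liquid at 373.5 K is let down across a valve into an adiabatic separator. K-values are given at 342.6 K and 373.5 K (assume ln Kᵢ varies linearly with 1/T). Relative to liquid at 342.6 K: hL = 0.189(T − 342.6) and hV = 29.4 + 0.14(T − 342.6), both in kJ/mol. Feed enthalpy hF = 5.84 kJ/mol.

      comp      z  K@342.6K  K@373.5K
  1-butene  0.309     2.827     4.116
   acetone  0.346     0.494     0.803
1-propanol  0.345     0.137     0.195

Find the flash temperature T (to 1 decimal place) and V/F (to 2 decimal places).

T = 350.4 K, V/F = 0.15

Adiabatic flash: solve Rachford–Rice at each trial T, then check hF = ψ·hV(T) + (1−ψ)·hL(T).
  T = 342.6 K: K = (2.827, 0.494, 0.137), RR gives ψ = 0.072, H_out = 2.111 kJ/mol
  T = 373.5 K: K = (4.116, 0.803, 0.195), RR gives ψ = 0.351, H_out = 15.617 kJ/mol
  T = 358.1 K: K = (3.441, 0.637, 0.165), RR gives ψ = 0.221, H_out = 9.259 kJ/mol
  T = 350.4 K: K = (3.128, 0.563, 0.151), RR gives ψ = 0.151, H_out = 5.845 kJ/mol
  T = 346.5 K: K = (2.975, 0.528, 0.144), RR gives ψ = 0.112, H_out = 4.021 kJ/mol
  T = 348.4 K: K = (3.049, 0.545, 0.147), RR gives ψ = 0.131, H_out = 4.919 kJ/mol
Linear interpolation between T = 348.4 (H_out = 4.919) and T = 350.4 (H_out = 5.845) on hF = 5.84 gives T ≈ 350.4 K, at which ψ = 0.15.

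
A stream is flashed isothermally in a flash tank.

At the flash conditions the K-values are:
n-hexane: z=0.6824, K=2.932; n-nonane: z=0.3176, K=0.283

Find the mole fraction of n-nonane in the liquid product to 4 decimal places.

x_n-nonane = 0.7293

Binary case is linear: z₁(K₁−1)(1+V/F(K₂−1)) + z₂(K₂−1)(1+V/F(K₁−1)) = 0
⇒ V/F = [z₁(K₁−1)+z₂(K₂−1)] / [−(K₁−1)(K₂−1)] = 1.09068/1.38524 = 0.7874
Compositions from xᵢ = zᵢ/(1+V/F(Kᵢ−1)), yᵢ = Kᵢxᵢ:
  n-hexane: x = 0.2707, y = 0.7936
  n-nonane: x = 0.7293, y = 0.2064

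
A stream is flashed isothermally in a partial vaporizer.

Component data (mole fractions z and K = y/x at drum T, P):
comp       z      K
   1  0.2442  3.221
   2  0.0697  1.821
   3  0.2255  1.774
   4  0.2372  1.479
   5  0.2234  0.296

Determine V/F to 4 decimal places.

Material balance + equilibrium reduce to Σ zᵢ(Kᵢ−1)/(1+V/F(Kᵢ−1)) = 0.
Check two-phase: ΣzᵢKᵢ = 1.7305 > 1 and Σzᵢ/Kᵢ = 1.1563 > 1, so g(0) = 0.7305 > 0 and g(1) = -0.1563 < 0.
Iterate (Newton) starting at V/F = 0.42:
  V/F = 0.4200: g = 0.32617, g' = -0.6863 → V/F = 0.8953
  V/F = 0.8953: g = -0.02829, g' = -1.0342 → V/F = 0.8679
  V/F = 0.8679: g = -0.00099, g' = -0.9638 → V/F = 0.8669
Converged at V/F = 0.8669.

V/F = 0.8669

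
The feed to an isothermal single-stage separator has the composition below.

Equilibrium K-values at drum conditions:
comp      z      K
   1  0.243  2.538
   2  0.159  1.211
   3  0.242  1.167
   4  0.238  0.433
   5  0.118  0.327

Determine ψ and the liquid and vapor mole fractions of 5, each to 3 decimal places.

Rachford–Rice: g(ψ) = Σ zᵢ(Kᵢ−1)/(1+ψ(Kᵢ−1)) = 0.
Feasibility: ΣzᵢKᵢ = 1.233, Σzᵢ/Kᵢ = 1.345 — both > 1, two phases present.
Iterate (Newton) starting at ψ = 0.4:
  ψ = 0.400: g = 0.0170, g' = -0.460 → ψ = 0.437
Converged at ψ = 0.437.
Compositions from xᵢ = zᵢ/(1+ψ(Kᵢ−1)), yᵢ = Kᵢxᵢ:
  1: x = 0.145, y = 0.369
  2: x = 0.146, y = 0.176
  3: x = 0.226, y = 0.263
  4: x = 0.316, y = 0.137
  5: x = 0.167, y = 0.055

ψ = 0.437, x_5 = 0.167, y_5 = 0.055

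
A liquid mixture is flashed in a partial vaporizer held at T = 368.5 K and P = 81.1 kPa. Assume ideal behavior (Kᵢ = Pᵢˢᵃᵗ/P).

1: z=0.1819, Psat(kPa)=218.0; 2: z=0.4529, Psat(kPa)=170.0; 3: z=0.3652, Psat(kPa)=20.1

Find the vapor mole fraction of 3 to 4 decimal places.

y_3 = 0.1545

Raoult's law: Kᵢ = Pᵢˢᵃᵗ/P = Pᵢˢᵃᵗ/81.1.
  K_1 = 218.0/81.1 = 2.688039, K_2 = 170.0/81.1 = 2.096178, K_3 = 20.1/81.1 = 0.247842
Rachford–Rice: g(ψ) = Σ zᵢ(Kᵢ−1)/(1+ψ(Kᵢ−1)) = 0.
Feasibility: ΣzᵢKᵢ = 1.5288, Σzᵢ/Kᵢ = 1.7572 — both > 1, two phases present.
Newton–Raphson from ψ = 0.37:
  ψ = 0.3700: g = 0.16160, g' = -0.8685 → ψ = 0.5561
  ψ = 0.5561: g = -0.00534, g' = -0.9585 → ψ = 0.5505
Converged at ψ = 0.5505.
Compositions from xᵢ = zᵢ/(1+ψ(Kᵢ−1)), yᵢ = Kᵢxᵢ:
  1: x = 0.0943, y = 0.2534
  2: x = 0.2825, y = 0.5921
  3: x = 0.6233, y = 0.1545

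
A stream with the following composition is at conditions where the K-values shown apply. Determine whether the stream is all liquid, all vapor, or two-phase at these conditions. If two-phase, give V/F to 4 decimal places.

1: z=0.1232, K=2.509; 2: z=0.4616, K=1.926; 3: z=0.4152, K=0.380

ΣzᵢKᵢ = 1.3559; Σzᵢ/Kᵢ = 1.3814.
Both exceed 1, so a two-phase solution exists.
Rachford–Rice: g(ψ) = Σ zᵢ(Kᵢ−1)/(1+ψ(Kᵢ−1)) = 0.
Newton–Raphson from ψ = 0.44:
  ψ = 0.4400: g = 0.06143, g' = -0.6029 → ψ = 0.5419
  ψ = 0.5419: g = -0.00077, g' = -0.6224 → ψ = 0.5406
Converged at ψ = 0.5406.

two-phase, V/F = 0.5406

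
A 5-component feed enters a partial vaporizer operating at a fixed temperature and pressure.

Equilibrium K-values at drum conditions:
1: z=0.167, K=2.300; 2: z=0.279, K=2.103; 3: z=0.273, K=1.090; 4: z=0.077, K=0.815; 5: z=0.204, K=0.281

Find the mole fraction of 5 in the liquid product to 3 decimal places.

x_5 = 0.410

Let ψ = V/F and solve Σ zᵢ(Kᵢ−1)/(1+ψ(Kᵢ−1)) = 0.
Check two-phase: ΣzᵢKᵢ = 1.388 > 1 and Σzᵢ/Kᵢ = 1.276 > 1, so g(0) = 0.388 > 0 and g(1) = -0.276 < 0.
Iterate (Newton) starting at ψ = 0.5:
  ψ = 0.500: g = 0.1087, g' = -0.507 → ψ = 0.714
  ψ = 0.714: g = -0.0103, g' = -0.633 → ψ = 0.698
Converged at ψ = 0.698.
Compositions from xᵢ = zᵢ/(1+ψ(Kᵢ−1)), yᵢ = Kᵢxᵢ:
  1: x = 0.088, y = 0.201
  2: x = 0.158, y = 0.332
  3: x = 0.257, y = 0.280
  4: x = 0.088, y = 0.072
  5: x = 0.410, y = 0.115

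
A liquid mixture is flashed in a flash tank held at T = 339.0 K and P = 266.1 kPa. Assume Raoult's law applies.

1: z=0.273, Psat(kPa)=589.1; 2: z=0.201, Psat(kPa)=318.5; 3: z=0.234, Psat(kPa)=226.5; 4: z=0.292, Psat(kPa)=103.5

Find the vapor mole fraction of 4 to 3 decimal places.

y_4 = 0.146

Raoult's law: Kᵢ = Pᵢˢᵃᵗ/P = Pᵢˢᵃᵗ/266.1.
  K_1 = 589.1/266.1 = 2.21383, K_2 = 318.5/266.1 = 1.19692, K_3 = 226.5/266.1 = 0.85118, K_4 = 103.5/266.1 = 0.38895
Newton–Raphson from ψ = 0.5:
  ψ = 0.500: g = -0.0523, g' = -0.394 → ψ = 0.367
  ψ = 0.367: g = -0.0008, g' = -0.386 → ψ = 0.365
Converged at ψ = 0.365.
Compositions from xᵢ = zᵢ/(1+ψ(Kᵢ−1)), yᵢ = Kᵢxᵢ:
  1: x = 0.189, y = 0.419
  2: x = 0.188, y = 0.224
  3: x = 0.247, y = 0.211
  4: x = 0.376, y = 0.146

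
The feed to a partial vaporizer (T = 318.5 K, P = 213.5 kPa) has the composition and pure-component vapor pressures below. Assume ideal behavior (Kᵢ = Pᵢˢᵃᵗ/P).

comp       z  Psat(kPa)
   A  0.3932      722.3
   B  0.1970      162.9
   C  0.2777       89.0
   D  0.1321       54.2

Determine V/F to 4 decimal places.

Raoult's law: Kᵢ = Pᵢˢᵃᵗ/P = Pᵢˢᵃᵗ/213.5.
  K_A = 722.3/213.5 = 3.383138, K_B = 162.9/213.5 = 0.762998, K_C = 89.0/213.5 = 0.416862, K_D = 54.2/213.5 = 0.253864
Rachford–Rice: g(V/F) = Σ zᵢ(Kᵢ−1)/(1+V/F(Kᵢ−1)) = 0.
Feasibility: ΣzᵢKᵢ = 1.6299, Σzᵢ/Kᵢ = 1.5609 — both > 1, two phases present.
Iterate (Newton) starting at V/F = 0.5:
  V/F = 0.5000: g = -0.01120, g' = -0.8545 → V/F = 0.4869
Converged at V/F = 0.4869.

V/F = 0.4869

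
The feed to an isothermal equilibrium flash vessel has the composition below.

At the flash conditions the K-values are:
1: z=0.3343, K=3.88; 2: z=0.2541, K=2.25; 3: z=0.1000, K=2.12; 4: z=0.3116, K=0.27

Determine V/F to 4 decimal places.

V/F = 0.7714

Newton–Raphson from V/F = 0.56:
  V/F = 0.5600: g = 0.23940, g' = -1.0660 → V/F = 0.7846
  V/F = 0.7846: g = -0.01704, g' = -1.3073 → V/F = 0.7715
  V/F = 0.7715: g = -0.00020, g' = -1.2765 → V/F = 0.7714
Converged at V/F = 0.7714.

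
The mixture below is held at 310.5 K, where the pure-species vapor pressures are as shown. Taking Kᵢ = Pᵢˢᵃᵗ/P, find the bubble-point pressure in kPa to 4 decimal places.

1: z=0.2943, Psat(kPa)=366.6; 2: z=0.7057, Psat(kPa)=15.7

Pbub = 118.9699 kPa

At the bubble point ψ → 0, so ΣzᵢKᵢ = 1 with Kᵢ = Pᵢˢᵃᵗ/P ⇒ P = ΣzᵢPᵢˢᵃᵗ.
P = 0.2943·366.6 + 0.7057·15.7 = 118.9699 kPa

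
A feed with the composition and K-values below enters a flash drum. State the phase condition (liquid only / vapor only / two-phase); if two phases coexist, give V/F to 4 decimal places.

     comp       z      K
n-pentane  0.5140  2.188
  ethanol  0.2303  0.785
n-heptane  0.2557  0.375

ΣzᵢKᵢ = 1.4013; Σzᵢ/Kᵢ = 1.2102.
Both exceed 1, so a two-phase solution exists.
Newton iteration, ψ⁰ = 0.39:
  ψ = 0.3900: g = 0.15192, g' = -0.5261 → ψ = 0.6788
  ψ = 0.6788: g = 0.00250, g' = -0.5382 → ψ = 0.6834
Converged at ψ = 0.6834.

two-phase, V/F = 0.6834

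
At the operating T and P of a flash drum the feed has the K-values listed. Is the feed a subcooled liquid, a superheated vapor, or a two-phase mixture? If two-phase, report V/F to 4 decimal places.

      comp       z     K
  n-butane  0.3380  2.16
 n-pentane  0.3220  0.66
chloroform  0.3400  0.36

two-phase, V/F = 0.1098

ΣzᵢKᵢ = 1.0650; Σzᵢ/Kᵢ = 1.5888.
Both exceed 1, so a two-phase solution exists.
Rachford–Rice: g(ψ) = Σ zᵢ(Kᵢ−1)/(1+ψ(Kᵢ−1)) = 0.
Iterate (Newton) starting at ψ = 0.5:
  ψ = 0.5000: g = -0.20375, g' = -0.5374 → ψ = 0.1209
  ψ = 0.1209: g = -0.00614, g' = -0.5539 → ψ = 0.1098
Converged at ψ = 0.1098.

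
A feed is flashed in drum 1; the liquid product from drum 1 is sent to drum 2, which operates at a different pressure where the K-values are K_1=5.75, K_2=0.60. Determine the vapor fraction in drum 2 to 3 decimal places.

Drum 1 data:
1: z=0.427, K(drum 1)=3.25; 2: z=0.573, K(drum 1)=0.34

V/F (drum 2) = 0.404

Drum 1:
Rachford–Rice: g(ψ₁) = Σ zᵢ(Kᵢ−1)/(1+ψ₁(Kᵢ−1)) = 0.
g(0) = ΣzᵢKᵢ − 1 = 0.583 and g(1) = 1 − Σzᵢ/Kᵢ = -0.817, so a root lies in (0, 1).
Binary case is linear: z₁(K₁−1)(1+ψ₁(K₂−1)) + z₂(K₂−1)(1+ψ₁(K₁−1)) = 0
⇒ ψ₁ = [z₁(K₁−1)+z₂(K₂−1)] / [−(K₁−1)(K₂−1)] = 0.5826/1.4850 = 0.392
Drum-1 compositions:
  1: x = 0.227, y = 0.737
  2: x = 0.773, y = 0.263
Drum-2 feed = drum-1 liquid: z₂ = (0.2268, 0.7732).
Drum 2:
Binary case is linear: z₁(K₁−1)(1+ψ₂(K₂−1)) + z₂(K₂−1)(1+ψ₂(K₁−1)) = 0
⇒ ψ₂ = [z₁(K₁−1)+z₂(K₂−1)] / [−(K₁−1)(K₂−1)] = 0.7680/1.9000 = 0.404
  1: x = 0.078, y = 0.447
  2: x = 0.922, y = 0.553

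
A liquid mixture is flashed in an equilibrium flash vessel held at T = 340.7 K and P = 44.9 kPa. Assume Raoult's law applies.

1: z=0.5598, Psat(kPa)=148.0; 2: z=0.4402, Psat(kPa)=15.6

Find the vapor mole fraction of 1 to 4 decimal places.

y_1 = 0.7294

Raoult's law: Kᵢ = Pᵢˢᵃᵗ/P = Pᵢˢᵃᵗ/44.9.
  K_1 = 148.0/44.9 = 3.296214, K_2 = 15.6/44.9 = 0.347439
Rachford–Rice: g(V/F) = Σ zᵢ(Kᵢ−1)/(1+V/F(Kᵢ−1)) = 0.
g(0) = ΣzᵢKᵢ − 1 = 0.9982 and g(1) = 1 − Σzᵢ/Kᵢ = -0.4368, so a root lies in (0, 1).
Iterate (Newton) starting at V/F = 0.51:
  V/F = 0.5100: g = 0.16152, g' = -1.0473 → V/F = 0.6642
  V/F = 0.6642: g = 0.00201, g' = -1.0469 → V/F = 0.6661
Converged at V/F = 0.6661.
Compositions from xᵢ = zᵢ/(1+V/F(Kᵢ−1)), yᵢ = Kᵢxᵢ:
  1: x = 0.2213, y = 0.7294
  2: x = 0.7787, y = 0.2706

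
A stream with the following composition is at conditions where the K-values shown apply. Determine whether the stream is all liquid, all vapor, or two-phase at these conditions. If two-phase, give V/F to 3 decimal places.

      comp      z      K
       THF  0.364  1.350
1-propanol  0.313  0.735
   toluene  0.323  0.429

all liquid

ΣzᵢKᵢ = 0.860; Σzᵢ/Kᵢ = 1.448.
Since ΣzᵢKᵢ < 1 the mixture is below its bubble point — single liquid phase.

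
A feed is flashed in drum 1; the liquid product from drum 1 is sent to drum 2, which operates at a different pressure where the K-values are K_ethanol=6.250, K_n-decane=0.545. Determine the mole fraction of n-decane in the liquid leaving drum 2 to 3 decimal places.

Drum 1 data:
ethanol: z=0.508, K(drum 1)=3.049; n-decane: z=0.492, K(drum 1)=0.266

x_n-decane (drum 2) = 0.920

Drum 1:
Rachford–Rice: g(ψ₁) = Σ zᵢ(Kᵢ−1)/(1+ψ₁(Kᵢ−1)) = 0.
g(0) = ΣzᵢKᵢ − 1 = 0.680 and g(1) = 1 − Σzᵢ/Kᵢ = -1.016, so a root lies in (0, 1).
Binary case is linear: z₁(K₁−1)(1+ψ₁(K₂−1)) + z₂(K₂−1)(1+ψ₁(K₁−1)) = 0
⇒ ψ₁ = [z₁(K₁−1)+z₂(K₂−1)] / [−(K₁−1)(K₂−1)] = 0.6798/1.5040 = 0.452
Drum-1 compositions:
  ethanol: x = 0.264, y = 0.804
  n-decane: x = 0.736, y = 0.196
Drum-2 feed = drum-1 liquid: z₂ = (0.2637, 0.7363).
Drum 2:
Rachford–Rice: g(ψ₂) = Σ zᵢ(Kᵢ−1)/(1+ψ₂(Kᵢ−1)) = 0.
g(0) = ΣzᵢKᵢ − 1 = 1.050 and g(1) = 1 − Σzᵢ/Kᵢ = -0.393, so a root lies in (0, 1).
Binary case is linear: z₁(K₁−1)(1+ψ₂(K₂−1)) + z₂(K₂−1)(1+ψ₂(K₁−1)) = 0
⇒ ψ₂ = [z₁(K₁−1)+z₂(K₂−1)] / [−(K₁−1)(K₂−1)] = 1.0497/2.3887 = 0.439
  ethanol: x = 0.080, y = 0.498
  n-decane: x = 0.920, y = 0.502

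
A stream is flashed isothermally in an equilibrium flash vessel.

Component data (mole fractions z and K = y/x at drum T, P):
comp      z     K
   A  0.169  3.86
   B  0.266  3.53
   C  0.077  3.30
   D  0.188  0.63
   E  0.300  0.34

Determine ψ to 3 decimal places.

ψ = 0.711

Material balance + equilibrium reduce to Σ zᵢ(Kᵢ−1)/(1+ψ(Kᵢ−1)) = 0.
g(0) = ΣzᵢKᵢ − 1 = 1.066 and g(1) = 1 − Σzᵢ/Kᵢ = -0.323, so a root lies in (0, 1).
Newton iteration, ψ⁰ = 0.54:
  ψ = 0.540: g = 0.1588, g' = -0.954 → ψ = 0.706
  ψ = 0.706: g = 0.0038, g' = -0.936 → ψ = 0.711
Converged at ψ = 0.711.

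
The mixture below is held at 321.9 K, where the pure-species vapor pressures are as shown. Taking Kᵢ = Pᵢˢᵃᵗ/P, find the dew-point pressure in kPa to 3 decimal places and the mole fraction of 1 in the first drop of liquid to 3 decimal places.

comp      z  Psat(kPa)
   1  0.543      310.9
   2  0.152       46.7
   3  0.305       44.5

Pdew = 84.351 kPa, x_1 = 0.147

At the dew point ψ → 1, so Σzᵢ/Kᵢ = 1 with Kᵢ = Pᵢˢᵃᵗ/P ⇒ 1/P = Σzᵢ/Pᵢˢᵃᵗ.
1/P = 0.543/310.9 + 0.152/46.7 + 0.305/44.5 = 0.011855 ⇒ P = 84.351 kPa
xᵢ = zᵢP/Pᵢˢᵃᵗ ⇒ x_1 = 0.543·84.351/310.9 = 0.147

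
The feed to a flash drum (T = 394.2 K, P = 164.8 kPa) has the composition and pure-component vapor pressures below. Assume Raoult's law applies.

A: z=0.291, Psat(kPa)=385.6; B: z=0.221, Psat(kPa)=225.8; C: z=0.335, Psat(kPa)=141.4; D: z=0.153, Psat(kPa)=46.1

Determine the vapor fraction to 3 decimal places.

Raoult's law: Kᵢ = Pᵢˢᵃᵗ/P = Pᵢˢᵃᵗ/164.8.
  K_A = 385.6/164.8 = 2.33981, K_B = 225.8/164.8 = 1.37015, K_C = 141.4/164.8 = 0.85801, K_D = 46.1/164.8 = 0.27973
Newton iteration, ψ⁰ = 0.5:
  ψ = 0.500: g = 0.0791, g' = -0.411 → ψ = 0.693
  ψ = 0.693: g = -0.0053, g' = -0.484 → ψ = 0.682
Converged at ψ = 0.682.

ψ = 0.682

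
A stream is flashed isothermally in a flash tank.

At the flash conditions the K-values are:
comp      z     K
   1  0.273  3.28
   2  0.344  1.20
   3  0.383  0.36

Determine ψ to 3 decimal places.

ψ = 0.489

Rachford–Rice: g(ψ) = Σ zᵢ(Kᵢ−1)/(1+ψ(Kᵢ−1)) = 0.
Feasibility: ΣzᵢKᵢ = 1.446, Σzᵢ/Kᵢ = 1.434 — both > 1, two phases present.
Iterate (Newton) starting at ψ = 0.37:
  ψ = 0.370: g = 0.0805, g' = -0.699 → ψ = 0.485
  ψ = 0.485: g = 0.0027, g' = -0.661 → ψ = 0.489
Converged at ψ = 0.489.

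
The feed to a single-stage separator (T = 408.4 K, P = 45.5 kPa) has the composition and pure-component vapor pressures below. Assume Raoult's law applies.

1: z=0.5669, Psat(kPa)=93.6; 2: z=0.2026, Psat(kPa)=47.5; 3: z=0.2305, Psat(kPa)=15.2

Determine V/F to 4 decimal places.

Raoult's law: Kᵢ = Pᵢˢᵃᵗ/P = Pᵢˢᵃᵗ/45.5.
  K_1 = 93.6/45.5 = 2.057143, K_2 = 47.5/45.5 = 1.043956, K_3 = 15.2/45.5 = 0.334066
Iterate (Newton) starting at V/F = 0.5:
  V/F = 0.5000: g = 0.17066, g' = -0.5013 → V/F = 0.8405
  V/F = 0.8405: g = -0.02268, g' = -0.7052 → V/F = 0.8083
  V/F = 0.8083: g = -0.00068, g' = -0.6640 → V/F = 0.8073
Converged at V/F = 0.8073.

V/F = 0.8073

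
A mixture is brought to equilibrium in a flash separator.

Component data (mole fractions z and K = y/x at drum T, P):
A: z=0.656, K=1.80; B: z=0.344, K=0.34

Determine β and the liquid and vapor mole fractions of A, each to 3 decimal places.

Let β = V/F and solve Σ zᵢ(Kᵢ−1)/(1+β(Kᵢ−1)) = 0.
g(0) = ΣzᵢKᵢ − 1 = 0.298 and g(1) = 1 − Σzᵢ/Kᵢ = -0.376, so a root lies in (0, 1).
Binary case is linear: z₁(K₁−1)(1+β(K₂−1)) + z₂(K₂−1)(1+β(K₁−1)) = 0
⇒ β = [z₁(K₁−1)+z₂(K₂−1)] / [−(K₁−1)(K₂−1)] = 0.2978/0.5280 = 0.564
Compositions from xᵢ = zᵢ/(1+β(Kᵢ−1)), yᵢ = Kᵢxᵢ:
  A: x = 0.452, y = 0.814
  B: x = 0.548, y = 0.186

β = 0.564, x_A = 0.452, y_A = 0.814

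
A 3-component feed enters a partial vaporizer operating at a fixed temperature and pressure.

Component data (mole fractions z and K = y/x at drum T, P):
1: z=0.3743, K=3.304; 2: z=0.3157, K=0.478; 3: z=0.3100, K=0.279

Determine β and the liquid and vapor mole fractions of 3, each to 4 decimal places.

Let β = V/F and solve Σ zᵢ(Kᵢ−1)/(1+β(Kᵢ−1)) = 0.
g(0) = ΣzᵢKᵢ − 1 = 0.4741 and g(1) = 1 − Σzᵢ/Kᵢ = -0.8849, so a root lies in (0, 1).
Newton iteration, β⁰ = 0.5:
  β = 0.5000: g = -0.17177, g' = -0.9806 → β = 0.3248
  β = 0.3248: g = 0.00293, g' = -1.0495 → β = 0.3276
Converged at β = 0.3276.
Compositions from xᵢ = zᵢ/(1+β(Kᵢ−1)), yᵢ = Kᵢxᵢ:
  1: x = 0.2133, y = 0.7047
  2: x = 0.3808, y = 0.1820
  3: x = 0.4059, y = 0.1132

β = 0.3276, x_3 = 0.4059, y_3 = 0.1132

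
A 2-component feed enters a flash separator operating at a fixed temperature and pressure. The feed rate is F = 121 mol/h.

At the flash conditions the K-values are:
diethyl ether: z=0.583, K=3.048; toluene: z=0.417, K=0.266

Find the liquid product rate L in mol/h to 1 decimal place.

Rachford–Rice: g(ψ) = Σ zᵢ(Kᵢ−1)/(1+ψ(Kᵢ−1)) = 0.
Check two-phase: ΣzᵢKᵢ = 1.888 > 1 and Σzᵢ/Kᵢ = 1.759 > 1, so g(0) = 0.888 > 0 and g(1) = -0.759 < 0.
Binary case is linear: z₁(K₁−1)(1+ψ(K₂−1)) + z₂(K₂−1)(1+ψ(K₁−1)) = 0
⇒ ψ = [z₁(K₁−1)+z₂(K₂−1)] / [−(K₁−1)(K₂−1)] = 0.8879/1.5032 = 0.591
Then V = ψ·F = 0.5907·121 = 71.5 mol/h and L = F − V = 49.5 mol/h.

L = 49.5 mol/h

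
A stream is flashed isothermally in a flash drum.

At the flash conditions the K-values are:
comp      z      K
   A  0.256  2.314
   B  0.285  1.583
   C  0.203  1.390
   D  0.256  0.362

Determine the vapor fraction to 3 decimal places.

Let ψ = V/F and solve Σ zᵢ(Kᵢ−1)/(1+ψ(Kᵢ−1)) = 0.
Check two-phase: ΣzᵢKᵢ = 1.418 > 1 and Σzᵢ/Kᵢ = 1.144 > 1, so g(0) = 0.418 > 0 and g(1) = -0.144 < 0.
Iterate (Newton) starting at ψ = 0.5:
  ψ = 0.500: g = 0.1581, g' = -0.465 → ψ = 0.840
  ψ = 0.840: g = -0.0207, g' = -0.644 → ψ = 0.808
  ψ = 0.808: g = -0.0006, g' = -0.610 → ψ = 0.807
Converged at ψ = 0.807.

ψ = 0.807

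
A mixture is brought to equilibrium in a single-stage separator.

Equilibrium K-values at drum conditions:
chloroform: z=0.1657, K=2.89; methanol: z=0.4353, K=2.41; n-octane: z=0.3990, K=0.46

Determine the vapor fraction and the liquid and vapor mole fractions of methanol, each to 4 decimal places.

Material balance + equilibrium reduce to Σ zᵢ(Kᵢ−1)/(1+ψ(Kᵢ−1)) = 0.
g(0) = ΣzᵢKᵢ − 1 = 0.7115 and g(1) = 1 − Σzᵢ/Kᵢ = -0.1053, so a root lies in (0, 1).
Iterate (Newton) starting at ψ = 0.5:
  ψ = 0.5000: g = 0.22585, g' = -0.6725 → ψ = 0.8358
  ψ = 0.8358: g = 0.01042, g' = -0.6578 → ψ = 0.8517
  ψ = 0.8517: g = -0.00005, g' = -0.6644 → ψ = 0.8516
Converged at ψ = 0.8516.
Compositions from xᵢ = zᵢ/(1+ψ(Kᵢ−1)), yᵢ = Kᵢxᵢ:
  chloroform: x = 0.0635, y = 0.1835
  methanol: x = 0.1978, y = 0.4767
  n-octane: x = 0.7387, y = 0.3398

ψ = 0.8516, x_methanol = 0.1978, y_methanol = 0.4767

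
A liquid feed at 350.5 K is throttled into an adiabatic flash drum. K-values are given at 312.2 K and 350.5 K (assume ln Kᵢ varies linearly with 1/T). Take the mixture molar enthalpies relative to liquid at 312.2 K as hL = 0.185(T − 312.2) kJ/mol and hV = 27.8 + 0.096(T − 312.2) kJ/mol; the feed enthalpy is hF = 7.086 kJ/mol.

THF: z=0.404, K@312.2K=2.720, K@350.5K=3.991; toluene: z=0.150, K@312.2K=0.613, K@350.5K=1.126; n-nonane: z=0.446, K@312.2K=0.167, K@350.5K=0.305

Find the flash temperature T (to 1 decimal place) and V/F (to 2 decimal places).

T = 315.4 K, V/F = 0.24

Adiabatic flash: solve Rachford–Rice at each trial T, then check hF = ψ·hV(T) + (1−ψ)·hL(T).
  T = 312.2 K: K = (2.720, 0.613, 0.167), RR gives ψ = 0.207, H_out = 5.764 kJ/mol
  T = 350.5 K: K = (3.991, 1.126, 0.305), RR gives ψ = 0.525, H_out = 19.887 kJ/mol
  T = 331.4 K: K = (3.333, 0.846, 0.230), RR gives ψ = 0.371, H_out = 13.229 kJ/mol
  T = 321.8 K: K = (3.020, 0.724, 0.197), RR gives ψ = 0.292, H_out = 9.651 kJ/mol
  T = 317.0 K: K = (2.868, 0.667, 0.182), RR gives ψ = 0.251, H_out = 7.757 kJ/mol
  T = 314.6 K: K = (2.794, 0.640, 0.174), RR gives ψ = 0.229, H_out = 6.774 kJ/mol
Linear interpolation between T = 314.6 (H_out = 6.774) and T = 317.0 (H_out = 7.757) on hF = 7.086 gives T ≈ 315.4 K, at which ψ = 0.24.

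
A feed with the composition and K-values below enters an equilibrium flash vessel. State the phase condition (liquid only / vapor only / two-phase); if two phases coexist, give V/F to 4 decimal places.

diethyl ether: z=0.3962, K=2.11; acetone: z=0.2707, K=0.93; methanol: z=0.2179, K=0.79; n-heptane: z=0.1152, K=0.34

ΣzᵢKᵢ = 1.2990; Σzᵢ/Kᵢ = 1.0935.
Both exceed 1, so a two-phase solution exists.
Let ψ = V/F and solve Σ zᵢ(Kᵢ−1)/(1+ψ(Kᵢ−1)) = 0.
Newton iteration, ψ⁰ = 0.5:
  ψ = 0.5000: g = 0.09857, g' = -0.3271 → ψ = 0.8014
  ψ = 0.8014: g = -0.00374, g' = -0.3782 → ψ = 0.7915
  ψ = 0.7915: g = -0.00002, g' = -0.3736 → ψ = 0.7914
Converged at ψ = 0.7914.

two-phase, V/F = 0.7914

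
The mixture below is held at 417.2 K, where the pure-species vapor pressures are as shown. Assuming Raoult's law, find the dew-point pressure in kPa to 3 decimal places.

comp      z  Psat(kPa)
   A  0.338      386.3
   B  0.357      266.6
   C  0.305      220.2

Pdew = 277.843 kPa

At the dew point ψ → 1, so Σzᵢ/Kᵢ = 1 with Kᵢ = Pᵢˢᵃᵗ/P ⇒ 1/P = Σzᵢ/Pᵢˢᵃᵗ.
1/P = 0.338/386.3 + 0.357/266.6 + 0.305/220.2 = 0.003599 ⇒ P = 277.843 kPa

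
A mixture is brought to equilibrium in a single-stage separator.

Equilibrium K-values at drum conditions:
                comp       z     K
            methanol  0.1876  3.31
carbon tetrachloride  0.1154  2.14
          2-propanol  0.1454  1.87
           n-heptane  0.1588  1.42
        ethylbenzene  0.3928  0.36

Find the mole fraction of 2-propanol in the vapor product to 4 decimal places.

Let β = V/F and solve Σ zᵢ(Kᵢ−1)/(1+β(Kᵢ−1)) = 0.
g(0) = ΣzᵢKᵢ − 1 = 0.5067 and g(1) = 1 − Σzᵢ/Kᵢ = -0.3913, so a root lies in (0, 1).
Iterate (Newton) starting at β = 0.59:
  β = 0.5900: g = -0.00481, g' = -0.7143 → β = 0.5833
Converged at β = 0.5833.
Compositions from xᵢ = zᵢ/(1+β(Kᵢ−1)), yᵢ = Kᵢxᵢ:
  methanol: x = 0.0799, y = 0.2645
  carbon tetrachloride: x = 0.0693, y = 0.1483
  2-propanol: x = 0.0965, y = 0.1804
  n-heptane: x = 0.1276, y = 0.1811
  ethylbenzene: x = 0.6268, y = 0.2256

y_2-propanol = 0.1804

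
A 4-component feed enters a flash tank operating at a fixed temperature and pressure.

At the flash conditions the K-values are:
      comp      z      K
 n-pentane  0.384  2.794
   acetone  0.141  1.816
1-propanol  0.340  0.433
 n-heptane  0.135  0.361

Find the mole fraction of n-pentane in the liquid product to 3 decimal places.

Rachford–Rice: g(β) = Σ zᵢ(Kᵢ−1)/(1+β(Kᵢ−1)) = 0.
Feasibility: ΣzᵢKᵢ = 1.525, Σzᵢ/Kᵢ = 1.374 — both > 1, two phases present.
Iterate (Newton) starting at β = 0.5:
  β = 0.500: g = 0.0490, g' = -0.723 → β = 0.568
Converged at β = 0.568.
Compositions from xᵢ = zᵢ/(1+β(Kᵢ−1)), yᵢ = Kᵢxᵢ:
  n-pentane: x = 0.190, y = 0.531
  acetone: x = 0.096, y = 0.175
  1-propanol: x = 0.502, y = 0.217
  n-heptane: x = 0.212, y = 0.077

x_n-pentane = 0.190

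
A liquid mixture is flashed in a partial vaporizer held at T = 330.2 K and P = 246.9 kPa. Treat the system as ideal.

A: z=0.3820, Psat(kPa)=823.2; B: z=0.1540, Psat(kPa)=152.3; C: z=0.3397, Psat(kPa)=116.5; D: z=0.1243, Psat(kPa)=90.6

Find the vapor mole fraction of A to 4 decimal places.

y_A = 0.6051

Raoult's law: Kᵢ = Pᵢˢᵃᵗ/P = Pᵢˢᵃᵗ/246.9.
  K_A = 823.2/246.9 = 3.334143, K_B = 152.3/246.9 = 0.616849, K_C = 116.5/246.9 = 0.471851, K_D = 90.6/246.9 = 0.366950
Rachford–Rice: g(ψ) = Σ zᵢ(Kᵢ−1)/(1+ψ(Kᵢ−1)) = 0.
Feasibility: ΣzᵢKᵢ = 1.5745, Σzᵢ/Kᵢ = 1.4229 — both > 1, two phases present.
Iterate (Newton) starting at ψ = 0.61:
  ψ = 0.6100: g = -0.10201, g' = -0.7312 → ψ = 0.4705
  ψ = 0.4705: g = 0.00218, g' = -0.7752 → ψ = 0.4733
Converged at ψ = 0.4733.
Compositions from xᵢ = zᵢ/(1+ψ(Kᵢ−1)), yᵢ = Kᵢxᵢ:
  A: x = 0.1815, y = 0.6051
  B: x = 0.1881, y = 0.1160
  C: x = 0.4529, y = 0.2137
  D: x = 0.1775, y = 0.0651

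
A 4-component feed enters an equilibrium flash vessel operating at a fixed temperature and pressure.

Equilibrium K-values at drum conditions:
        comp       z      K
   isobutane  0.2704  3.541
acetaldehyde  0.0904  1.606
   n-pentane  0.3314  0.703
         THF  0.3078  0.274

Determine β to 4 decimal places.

Material balance + equilibrium reduce to Σ zᵢ(Kᵢ−1)/(1+β(Kᵢ−1)) = 0.
Feasibility: ΣzᵢKᵢ = 1.4200, Σzᵢ/Kᵢ = 1.7274 — both > 1, two phases present.
Newton iteration, β⁰ = 0.5:
  β = 0.5000: g = -0.12174, g' = -0.7984 → β = 0.3475
  β = 0.3475: g = 0.00152, g' = -0.8416 → β = 0.3493
Converged at β = 0.3493.

β = 0.3493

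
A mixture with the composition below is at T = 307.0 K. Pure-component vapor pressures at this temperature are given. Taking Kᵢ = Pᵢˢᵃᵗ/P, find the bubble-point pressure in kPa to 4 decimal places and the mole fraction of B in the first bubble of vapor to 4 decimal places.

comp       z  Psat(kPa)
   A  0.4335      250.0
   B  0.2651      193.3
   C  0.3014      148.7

At the bubble point ψ → 0, so ΣzᵢKᵢ = 1 with Kᵢ = Pᵢˢᵃᵗ/P ⇒ P = ΣzᵢPᵢˢᵃᵗ.
P = 0.4335·250.0 + 0.2651·193.3 + 0.3014·148.7 = 204.4370 kPa
yᵢ = zᵢPᵢˢᵃᵗ/P ⇒ y_B = 0.2651·193.3/204.4370 = 0.2507

Pbub = 204.4370 kPa, y_B = 0.2507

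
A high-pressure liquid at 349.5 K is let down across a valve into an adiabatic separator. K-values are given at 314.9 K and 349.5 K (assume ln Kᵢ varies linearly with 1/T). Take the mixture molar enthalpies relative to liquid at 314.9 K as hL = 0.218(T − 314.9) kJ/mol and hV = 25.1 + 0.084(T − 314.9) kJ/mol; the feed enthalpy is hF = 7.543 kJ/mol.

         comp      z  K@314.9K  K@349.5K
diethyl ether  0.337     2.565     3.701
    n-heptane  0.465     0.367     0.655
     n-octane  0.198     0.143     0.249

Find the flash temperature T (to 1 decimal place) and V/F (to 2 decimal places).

T = 327.9 K, V/F = 0.20

Adiabatic flash: solve Rachford–Rice at each trial T, then check hF = ψ·hV(T) + (1−ψ)·hL(T).
  T = 314.9 K: K = (2.565, 0.367, 0.143), RR gives ψ = 0.057, H_out = 1.441 kJ/mol
  T = 349.5 K: K = (3.701, 0.655, 0.249), RR gives ψ = 0.446, H_out = 16.662 kJ/mol
  T = 332.2 K: K = (3.111, 0.498, 0.191), RR gives ψ = 0.248, H_out = 9.418 kJ/mol
  T = 323.5 K: K = (2.830, 0.429, 0.166), RR gives ψ = 0.154, H_out = 5.574 kJ/mol
  T = 327.9 K: K = (2.971, 0.463, 0.179), RR gives ψ = 0.202, H_out = 7.548 kJ/mol
  T = 325.7 K: K = (2.900, 0.446, 0.172), RR gives ψ = 0.178, H_out = 6.570 kJ/mol
Linear interpolation between T = 325.7 (H_out = 6.570) and T = 327.9 (H_out = 7.548) on hF = 7.543 gives T ≈ 327.9 K, at which ψ = 0.20.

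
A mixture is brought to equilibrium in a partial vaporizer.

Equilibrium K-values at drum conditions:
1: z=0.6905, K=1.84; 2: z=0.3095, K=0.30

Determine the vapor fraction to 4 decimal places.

Rachford–Rice: g(ψ) = Σ zᵢ(Kᵢ−1)/(1+ψ(Kᵢ−1)) = 0.
g(0) = ΣzᵢKᵢ − 1 = 0.3634 and g(1) = 1 − Σzᵢ/Kᵢ = -0.4069, so a root lies in (0, 1).
Binary case is linear: z₁(K₁−1)(1+ψ(K₂−1)) + z₂(K₂−1)(1+ψ(K₁−1)) = 0
⇒ ψ = [z₁(K₁−1)+z₂(K₂−1)] / [−(K₁−1)(K₂−1)] = 0.36337/0.58800 = 0.6180

ψ = 0.6180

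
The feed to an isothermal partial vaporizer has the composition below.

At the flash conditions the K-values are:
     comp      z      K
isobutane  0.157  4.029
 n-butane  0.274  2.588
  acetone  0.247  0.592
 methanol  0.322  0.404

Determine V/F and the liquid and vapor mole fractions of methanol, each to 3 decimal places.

Material balance + equilibrium reduce to Σ zᵢ(Kᵢ−1)/(1+V/F(Kᵢ−1)) = 0.
g(0) = ΣzᵢKᵢ − 1 = 0.618 and g(1) = 1 − Σzᵢ/Kᵢ = -0.359, so a root lies in (0, 1).
Newton iteration, V/F⁰ = 0.5:
  V/F = 0.500: g = 0.0317, g' = -0.740 → V/F = 0.543
Converged at V/F = 0.543.
Compositions from xᵢ = zᵢ/(1+V/F(Kᵢ−1)), yᵢ = Kᵢxᵢ:
  isobutane: x = 0.059, y = 0.239
  n-butane: x = 0.147, y = 0.381
  acetone: x = 0.317, y = 0.188
  methanol: x = 0.476, y = 0.192

V/F = 0.543, x_methanol = 0.476, y_methanol = 0.192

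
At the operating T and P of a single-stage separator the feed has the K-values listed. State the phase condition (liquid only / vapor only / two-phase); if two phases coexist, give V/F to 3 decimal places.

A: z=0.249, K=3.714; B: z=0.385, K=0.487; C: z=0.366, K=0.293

two-phase, V/F = 0.132

ΣzᵢKᵢ = 1.220; Σzᵢ/Kᵢ = 2.107.
Both exceed 1, so a two-phase solution exists.
Rachford–Rice: g(ψ) = Σ zᵢ(Kᵢ−1)/(1+ψ(Kᵢ−1)) = 0.
Newton iteration, ψ⁰ = 0.37:
  ψ = 0.370: g = -0.2570, g' = -0.946 → ψ = 0.098
  ψ = 0.098: g = 0.0472, g' = -1.466 → ψ = 0.131
  ψ = 0.131: g = 0.0021, g' = -1.338 → ψ = 0.132
Converged at ψ = 0.132.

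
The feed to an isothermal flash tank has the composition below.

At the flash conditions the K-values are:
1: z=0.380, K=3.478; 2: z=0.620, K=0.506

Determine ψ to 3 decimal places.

Binary case is linear: z₁(K₁−1)(1+ψ(K₂−1)) + z₂(K₂−1)(1+ψ(K₁−1)) = 0
⇒ ψ = [z₁(K₁−1)+z₂(K₂−1)] / [−(K₁−1)(K₂−1)] = 0.6354/1.2241 = 0.519

ψ = 0.519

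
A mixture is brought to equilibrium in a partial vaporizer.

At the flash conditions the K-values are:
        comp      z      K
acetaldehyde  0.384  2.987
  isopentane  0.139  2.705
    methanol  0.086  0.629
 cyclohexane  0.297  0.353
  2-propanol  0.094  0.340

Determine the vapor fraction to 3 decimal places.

ψ = 0.608

Iterate (Newton) starting at ψ = 0.5:
  ψ = 0.500: g = 0.0949, g' = -0.880 → ψ = 0.608
Converged at ψ = 0.608.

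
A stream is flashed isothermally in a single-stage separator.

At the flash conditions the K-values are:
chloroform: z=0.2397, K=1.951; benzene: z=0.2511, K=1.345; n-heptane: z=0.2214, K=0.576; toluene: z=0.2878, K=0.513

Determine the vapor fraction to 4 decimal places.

Rachford–Rice: g(ψ) = Σ zᵢ(Kᵢ−1)/(1+ψ(Kᵢ−1)) = 0.
Check two-phase: ΣzᵢKᵢ = 1.0806 > 1 and Σzᵢ/Kᵢ = 1.2549 > 1, so g(0) = 0.0806 > 0 and g(1) = -0.2549 < 0.
Newton iteration, ψ⁰ = 0.68:
  ψ = 0.6800: g = -0.13286, g' = -0.3307 → ψ = 0.2783
  ψ = 0.2783: g = -0.00927, g' = -0.3029 → ψ = 0.2477
  ψ = 0.2477: g = 0.00004, g' = -0.3053 → ψ = 0.2478
Converged at ψ = 0.2478.

ψ = 0.2478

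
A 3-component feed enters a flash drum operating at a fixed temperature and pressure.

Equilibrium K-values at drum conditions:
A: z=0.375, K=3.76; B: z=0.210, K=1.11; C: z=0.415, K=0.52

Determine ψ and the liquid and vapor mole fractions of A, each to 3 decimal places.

Iterate (Newton) starting at ψ = 0.63:
  ψ = 0.630: g = 0.1140, g' = -0.580 → ψ = 0.827
  ψ = 0.827: g = 0.0063, g' = -0.530 → ψ = 0.839
Converged at ψ = 0.839.
Compositions from xᵢ = zᵢ/(1+ψ(Kᵢ−1)), yᵢ = Kᵢxᵢ:
  A: x = 0.113, y = 0.425
  B: x = 0.192, y = 0.213
  C: x = 0.695, y = 0.361

ψ = 0.839, x_A = 0.113, y_A = 0.425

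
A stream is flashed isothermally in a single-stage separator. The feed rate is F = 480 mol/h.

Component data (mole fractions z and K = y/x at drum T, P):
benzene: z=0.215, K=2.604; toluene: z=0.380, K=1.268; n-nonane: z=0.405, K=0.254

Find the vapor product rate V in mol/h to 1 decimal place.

V = 97.9 mol/h

Rachford–Rice: g(V/F) = Σ zᵢ(Kᵢ−1)/(1+V/F(Kᵢ−1)) = 0.
Feasibility: ΣzᵢKᵢ = 1.145, Σzᵢ/Kᵢ = 1.977 — both > 1, two phases present.
Iterate (Newton) starting at V/F = 0.5:
  V/F = 0.500: g = -0.2007, g' = -0.765 → V/F = 0.238
  V/F = 0.238: g = -0.0218, g' = -0.647 → V/F = 0.204
Converged at V/F = 0.204.
Then V = V/F·F = 0.2041·480 = 97.9 mol/h and L = F − V = 382.1 mol/h.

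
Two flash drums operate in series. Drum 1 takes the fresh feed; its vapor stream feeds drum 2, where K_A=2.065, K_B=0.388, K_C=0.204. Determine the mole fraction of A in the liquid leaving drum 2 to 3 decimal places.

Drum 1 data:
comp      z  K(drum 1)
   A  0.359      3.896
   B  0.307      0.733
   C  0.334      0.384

Drum 1:
Rachford–Rice: g(ψ₁) = Σ zᵢ(Kᵢ−1)/(1+ψ₁(Kᵢ−1)) = 0.
g(0) = ΣzᵢKᵢ − 1 = 0.752 and g(1) = 1 − Σzᵢ/Kᵢ = -0.381, so a root lies in (0, 1).
Iterate (Newton) starting at ψ₁ = 0.5:
  ψ₁ = 0.500: g = 0.0328, g' = -0.796 → ψ₁ = 0.541
  ψ₁ = 0.541: g = 0.0005, g' = -0.772 → ψ₁ = 0.542
Converged at ψ₁ = 0.542.
Drum-1 compositions:
  A: x = 0.140, y = 0.544
  B: x = 0.359, y = 0.263
  C: x = 0.501, y = 0.193
Drum-2 feed = drum-1 vapor: z₂ = (0.5444, 0.2631, 0.1925).
Drum 2:
Let ψ₂ = V/F and solve Σ zᵢ(Kᵢ−1)/(1+ψ₂(Kᵢ−1)) = 0.
Feasibility: ΣzᵢKᵢ = 1.266, Σzᵢ/Kᵢ = 1.885 — both > 1, two phases present.
Newton iteration, ψ₂⁰ = 0.6:
  ψ₂ = 0.600: g = -0.1941, g' = -0.923 → ψ₂ = 0.390
  ψ₂ = 0.390: g = -0.0239, g' = -0.735 → ψ₂ = 0.357
Converged at ψ₂ = 0.357.
  A: x = 0.394, y = 0.815
  B: x = 0.337, y = 0.131
  C: x = 0.269, y = 0.055

x_A (drum 2) = 0.394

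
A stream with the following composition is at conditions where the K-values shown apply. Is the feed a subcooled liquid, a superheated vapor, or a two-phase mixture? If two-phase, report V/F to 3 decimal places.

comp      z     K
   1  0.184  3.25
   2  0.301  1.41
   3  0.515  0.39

two-phase, V/F = 0.259

ΣzᵢKᵢ = 1.223; Σzᵢ/Kᵢ = 1.591.
Both exceed 1, so a two-phase solution exists.
Rachford–Rice: g(ψ) = Σ zᵢ(Kᵢ−1)/(1+ψ(Kᵢ−1)) = 0.
Iterate (Newton) starting at ψ = 0.5:
  ψ = 0.500: g = -0.1548, g' = -0.638 → ψ = 0.257
  ψ = 0.257: g = 0.0012, g' = -0.685 → ψ = 0.259
Converged at ψ = 0.259.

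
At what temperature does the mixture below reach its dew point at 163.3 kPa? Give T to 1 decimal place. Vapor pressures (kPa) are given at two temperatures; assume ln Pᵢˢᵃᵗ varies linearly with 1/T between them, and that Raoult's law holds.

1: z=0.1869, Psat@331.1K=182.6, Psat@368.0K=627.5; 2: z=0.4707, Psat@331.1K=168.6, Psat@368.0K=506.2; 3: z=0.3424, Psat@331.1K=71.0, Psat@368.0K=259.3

Dew-point temperature: Σzᵢ·P/Pᵢˢᵃᵗ(T) = 1. Interpolate ln Pᵢˢᵃᵗ = aᵢ + bᵢ/T.
  T = 331.1 K: ΣzᵢP/Pᵢˢᵃᵗ = 1.4106
  T = 368.0 K: ΣzᵢP/Pᵢˢᵃᵗ = 0.4161
  T = 349.6 K: ΣzᵢP/Pᵢˢᵃᵗ = 0.7399
  T = 340.4 K: ΣzᵢP/Pᵢˢᵃᵗ = 1.0106
  T = 345.0 K: ΣzᵢP/Pᵢˢᵃᵗ = 0.8629
  T = 342.7 K: ΣzᵢP/Pᵢˢᵃᵗ = 0.9333
Interpolating between 340.4 K and 342.7 K gives T ≈ 340.7 K.

T = 340.7 K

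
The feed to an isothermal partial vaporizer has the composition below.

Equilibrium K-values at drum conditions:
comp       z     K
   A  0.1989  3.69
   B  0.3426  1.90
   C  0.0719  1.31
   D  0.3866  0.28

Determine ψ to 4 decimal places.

ψ = 0.5282

Material balance + equilibrium reduce to Σ zᵢ(Kᵢ−1)/(1+ψ(Kᵢ−1)) = 0.
Check two-phase: ΣzᵢKᵢ = 1.5873 > 1 and Σzᵢ/Kᵢ = 1.6698 > 1, so g(0) = 0.5873 > 0 and g(1) = -0.6698 < 0.
Iterate (Newton) starting at ψ = 0.5:
  ψ = 0.5000: g = 0.02518, g' = -0.8882 → ψ = 0.5284
  ψ = 0.5284: g = -0.00016, g' = -0.9001 → ψ = 0.5282
Converged at ψ = 0.5282.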